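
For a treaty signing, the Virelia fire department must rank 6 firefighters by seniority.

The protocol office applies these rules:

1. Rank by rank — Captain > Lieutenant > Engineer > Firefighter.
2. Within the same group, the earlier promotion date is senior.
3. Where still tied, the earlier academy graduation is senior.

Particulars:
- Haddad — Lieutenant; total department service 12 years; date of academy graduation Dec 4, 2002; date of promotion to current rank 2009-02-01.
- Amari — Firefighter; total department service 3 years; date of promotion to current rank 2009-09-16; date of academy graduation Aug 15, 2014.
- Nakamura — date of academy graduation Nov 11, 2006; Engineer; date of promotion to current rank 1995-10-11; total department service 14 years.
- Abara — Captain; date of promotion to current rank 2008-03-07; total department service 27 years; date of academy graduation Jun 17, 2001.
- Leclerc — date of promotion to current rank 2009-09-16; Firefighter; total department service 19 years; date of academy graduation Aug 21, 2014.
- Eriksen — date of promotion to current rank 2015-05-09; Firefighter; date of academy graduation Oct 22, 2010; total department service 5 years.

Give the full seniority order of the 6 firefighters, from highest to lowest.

Abara, Haddad, Nakamura, Amari, Leclerc, Eriksen

By rank: Abara (Captain); then Haddad (Lieutenant); then Nakamura (Engineer); then Amari, Leclerc and Eriksen (Firefighter).
Among Amari, Leclerc and Eriksen, by date of promotion to current rank (earlier first): Amari and Leclerc (2009-09-16) before Eriksen (2015-05-09).
Among Amari and Leclerc, by date of academy graduation (earlier first): Amari (Aug 15, 2014) before Leclerc (Aug 21, 2014).
Full order: Abara, Haddad, Nakamura, Amari, Leclerc, Eriksen.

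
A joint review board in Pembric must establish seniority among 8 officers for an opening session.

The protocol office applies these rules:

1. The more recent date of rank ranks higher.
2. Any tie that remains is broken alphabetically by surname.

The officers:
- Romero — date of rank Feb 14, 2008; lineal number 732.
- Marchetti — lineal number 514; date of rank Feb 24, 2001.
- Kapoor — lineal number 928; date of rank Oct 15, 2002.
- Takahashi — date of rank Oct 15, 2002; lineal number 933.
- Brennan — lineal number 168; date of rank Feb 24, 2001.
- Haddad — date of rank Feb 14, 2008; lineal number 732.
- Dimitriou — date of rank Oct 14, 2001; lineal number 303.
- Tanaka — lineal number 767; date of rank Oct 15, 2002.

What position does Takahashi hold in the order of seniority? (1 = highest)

4

By date of rank (later first): Haddad and Romero (both Feb 14, 2008); then Kapoor, Takahashi and Tanaka (each Oct 15, 2002); then Dimitriou (Oct 14, 2001); then Brennan and Marchetti (both Feb 24, 2001).
Among Haddad and Romero, alphabetically by surname: Haddad before Romero.
Among Kapoor, Takahashi and Tanaka, alphabetically by surname: Kapoor before Takahashi before Tanaka.
Among Brennan and Marchetti, alphabetically by surname: Brennan before Marchetti.
Order: Haddad, Romero, Kapoor, Takahashi, Tanaka, Dimitriou, Brennan, Marchetti. So position 4.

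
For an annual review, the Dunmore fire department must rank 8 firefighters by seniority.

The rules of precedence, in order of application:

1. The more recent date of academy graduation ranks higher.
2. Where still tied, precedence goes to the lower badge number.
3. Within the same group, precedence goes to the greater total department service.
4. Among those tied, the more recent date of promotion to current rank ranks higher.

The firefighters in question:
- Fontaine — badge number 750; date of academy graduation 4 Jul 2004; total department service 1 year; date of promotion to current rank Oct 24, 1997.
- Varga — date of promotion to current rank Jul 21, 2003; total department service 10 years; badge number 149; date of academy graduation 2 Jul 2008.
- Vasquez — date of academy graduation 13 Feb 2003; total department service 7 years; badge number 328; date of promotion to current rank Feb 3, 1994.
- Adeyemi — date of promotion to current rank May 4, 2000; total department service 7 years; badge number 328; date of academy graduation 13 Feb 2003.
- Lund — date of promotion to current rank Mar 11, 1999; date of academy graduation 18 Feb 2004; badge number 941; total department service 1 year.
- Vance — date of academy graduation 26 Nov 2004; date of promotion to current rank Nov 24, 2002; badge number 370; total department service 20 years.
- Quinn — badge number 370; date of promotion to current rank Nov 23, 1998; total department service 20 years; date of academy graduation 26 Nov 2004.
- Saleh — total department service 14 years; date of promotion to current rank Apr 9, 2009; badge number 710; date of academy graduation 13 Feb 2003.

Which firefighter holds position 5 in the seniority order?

By date of academy graduation (later first): Varga (2 Jul 2008); then Vance and Quinn (both 26 Nov 2004); then Fontaine (4 Jul 2004); then Lund (18 Feb 2004); then Adeyemi, Vasquez and Saleh (each 13 Feb 2003).
Vance and Quinn both have badge number 370, so the next rule applies.
Vance and Quinn both have total department service 20 years, so the next rule applies.
Among Vance and Quinn, by date of promotion to current rank (later first): Vance (Nov 24, 2002) before Quinn (Nov 23, 1998).
Among Adeyemi, Vasquez and Saleh, by badge number (lower first): Adeyemi and Vasquez (328) before Saleh (710).
Adeyemi and Vasquez both have total department service 7 years, so the next rule applies.
Among Adeyemi and Vasquez, by date of promotion to current rank (later first): Adeyemi (May 4, 2000) before Vasquez (Feb 3, 1994).
Order: Varga, Vance, Quinn, Fontaine, Lund, Adeyemi, Vasquez, Saleh.

Lund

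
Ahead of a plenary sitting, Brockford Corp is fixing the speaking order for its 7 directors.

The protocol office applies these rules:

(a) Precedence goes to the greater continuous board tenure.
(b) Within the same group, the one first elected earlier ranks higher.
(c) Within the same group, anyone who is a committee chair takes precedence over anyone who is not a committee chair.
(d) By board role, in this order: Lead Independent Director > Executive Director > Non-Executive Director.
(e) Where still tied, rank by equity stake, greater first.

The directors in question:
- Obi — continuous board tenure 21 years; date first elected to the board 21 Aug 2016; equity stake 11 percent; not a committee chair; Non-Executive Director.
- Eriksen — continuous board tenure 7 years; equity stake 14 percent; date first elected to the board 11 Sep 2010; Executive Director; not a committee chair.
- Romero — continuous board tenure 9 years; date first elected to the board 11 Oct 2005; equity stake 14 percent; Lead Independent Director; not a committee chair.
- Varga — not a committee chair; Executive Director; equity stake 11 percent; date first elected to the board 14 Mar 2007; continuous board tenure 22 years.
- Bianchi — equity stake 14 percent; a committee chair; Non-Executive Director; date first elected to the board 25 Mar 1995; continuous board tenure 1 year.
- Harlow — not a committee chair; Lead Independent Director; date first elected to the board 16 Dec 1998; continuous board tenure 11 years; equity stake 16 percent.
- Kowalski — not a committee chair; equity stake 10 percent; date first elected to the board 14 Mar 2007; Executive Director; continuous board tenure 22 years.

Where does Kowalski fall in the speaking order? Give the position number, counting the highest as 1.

2

By continuous board tenure (higher first): Varga and Kowalski (both 22 years); then Obi (21 years); then Harlow (11 years); then Romero (9 years); then Eriksen (7 years); then Bianchi (1 year).
Varga and Kowalski both have date first elected to the board 14 Mar 2007, so the next rule applies.
Varga and Kowalski are each not a committee chair, so the next rule applies.
Varga and Kowalski are each Executive Director, so the next rule applies.
Among Varga and Kowalski, by equity stake (higher first): Varga (11 percent) before Kowalski (10 percent).
Order: Varga, Kowalski, Obi, Harlow, Romero, Eriksen, Bianchi. So position 2.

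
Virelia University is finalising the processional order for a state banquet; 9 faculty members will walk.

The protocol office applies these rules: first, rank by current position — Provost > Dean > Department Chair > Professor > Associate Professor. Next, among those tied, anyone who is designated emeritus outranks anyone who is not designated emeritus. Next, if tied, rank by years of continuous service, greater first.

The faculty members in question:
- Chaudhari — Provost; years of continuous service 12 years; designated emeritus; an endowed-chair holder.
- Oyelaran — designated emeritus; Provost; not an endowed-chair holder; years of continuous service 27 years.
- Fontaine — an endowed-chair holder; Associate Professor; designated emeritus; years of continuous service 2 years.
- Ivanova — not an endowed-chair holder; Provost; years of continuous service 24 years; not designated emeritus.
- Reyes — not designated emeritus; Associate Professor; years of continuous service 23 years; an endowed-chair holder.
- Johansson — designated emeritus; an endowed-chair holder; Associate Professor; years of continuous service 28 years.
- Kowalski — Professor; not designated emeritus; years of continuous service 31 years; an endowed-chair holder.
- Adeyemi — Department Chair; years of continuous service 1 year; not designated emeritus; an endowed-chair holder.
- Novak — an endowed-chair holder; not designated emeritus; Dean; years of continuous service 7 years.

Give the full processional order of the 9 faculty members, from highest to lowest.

Oyelaran, Chaudhari, Ivanova, Novak, Adeyemi, Kowalski, Johansson, Fontaine, Reyes

By current position: Oyelaran, Chaudhari and Ivanova (Provost); then Novak (Dean); then Adeyemi (Department Chair); then Kowalski (Professor); then Johansson, Fontaine and Reyes (Associate Professor).
Among Oyelaran, Chaudhari and Ivanova, designated emeritus before not designated emeritus: Oyelaran and Chaudhari (designated emeritus) before Ivanova (not designated emeritus).
Among Oyelaran and Chaudhari, by years of continuous service (higher first): Oyelaran (27 years) before Chaudhari (12 years).
Among Johansson, Fontaine and Reyes, designated emeritus before not designated emeritus: Johansson and Fontaine (designated emeritus) before Reyes (not designated emeritus).
Among Johansson and Fontaine, by years of continuous service (higher first): Johansson (28 years) before Fontaine (2 years).
Full order: Oyelaran, Chaudhari, Ivanova, Novak, Adeyemi, Kowalski, Johansson, Fontaine, Reyes.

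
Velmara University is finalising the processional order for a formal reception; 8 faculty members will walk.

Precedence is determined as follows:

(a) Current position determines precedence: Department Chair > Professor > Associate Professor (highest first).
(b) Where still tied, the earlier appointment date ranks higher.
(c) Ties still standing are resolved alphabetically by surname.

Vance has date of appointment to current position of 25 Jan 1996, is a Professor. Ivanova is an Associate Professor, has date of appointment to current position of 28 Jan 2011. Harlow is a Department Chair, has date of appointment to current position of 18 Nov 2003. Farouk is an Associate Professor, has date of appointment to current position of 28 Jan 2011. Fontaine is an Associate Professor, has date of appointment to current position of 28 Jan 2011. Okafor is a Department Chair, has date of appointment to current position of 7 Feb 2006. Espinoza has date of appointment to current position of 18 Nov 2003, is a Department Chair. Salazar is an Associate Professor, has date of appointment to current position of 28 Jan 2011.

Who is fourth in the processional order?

By current position: Espinoza, Harlow and Okafor (Department Chair); then Vance (Professor); then Farouk, Fontaine, Ivanova and Salazar (Associate Professor).
Among Espinoza, Harlow and Okafor, by date of appointment to current position (earlier first): Espinoza and Harlow (18 Nov 2003) before Okafor (7 Feb 2006).
Among Espinoza and Harlow, alphabetically by surname: Espinoza before Harlow.
Farouk, Fontaine, Ivanova and Salazar all have date of appointment to current position 28 Jan 2011, so the next rule applies.
Among Farouk, Fontaine, Ivanova and Salazar, alphabetically by surname: Farouk before Fontaine before Ivanova before Salazar.
Order: Espinoza, Harlow, Okafor, Vance, Farouk, Fontaine, Ivanova, Salazar.

Vance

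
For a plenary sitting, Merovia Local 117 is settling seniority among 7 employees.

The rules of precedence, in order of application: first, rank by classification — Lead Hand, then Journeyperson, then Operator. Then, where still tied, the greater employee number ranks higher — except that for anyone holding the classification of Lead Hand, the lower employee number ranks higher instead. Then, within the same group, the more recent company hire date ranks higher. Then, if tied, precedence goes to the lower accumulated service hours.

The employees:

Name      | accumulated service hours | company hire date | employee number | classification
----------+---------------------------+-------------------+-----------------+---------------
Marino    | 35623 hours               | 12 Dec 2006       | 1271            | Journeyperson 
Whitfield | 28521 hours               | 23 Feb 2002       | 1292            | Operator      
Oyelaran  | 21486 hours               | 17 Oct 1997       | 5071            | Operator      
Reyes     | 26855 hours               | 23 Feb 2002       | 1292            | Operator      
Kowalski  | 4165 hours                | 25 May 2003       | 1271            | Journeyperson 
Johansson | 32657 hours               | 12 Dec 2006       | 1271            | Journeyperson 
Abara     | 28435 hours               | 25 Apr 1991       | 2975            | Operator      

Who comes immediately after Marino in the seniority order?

By classification: Johansson, Marino and Kowalski (Journeyperson); then Oyelaran, Abara, Reyes and Whitfield (Operator).
Johansson, Marino and Kowalski all have employee number 1271, so the next rule applies.
Among Johansson, Marino and Kowalski, by company hire date (later first): Johansson and Marino (12 Dec 2006) before Kowalski (25 May 2003).
Among Johansson and Marino, by accumulated service hours (lower first): Johansson (32657 hours) before Marino (35623 hours).
Among Oyelaran, Abara, Reyes and Whitfield, by employee number (higher first): Oyelaran (5071) before Abara (2975) before Reyes and Whitfield (1292).
Reyes and Whitfield both have company hire date 23 Feb 2002, so the next rule applies.
Among Reyes and Whitfield, by accumulated service hours (lower first): Reyes (26855 hours) before Whitfield (28521 hours).
Order: Johansson, Marino, Kowalski, Oyelaran, Abara, Reyes, Whitfield.

Kowalski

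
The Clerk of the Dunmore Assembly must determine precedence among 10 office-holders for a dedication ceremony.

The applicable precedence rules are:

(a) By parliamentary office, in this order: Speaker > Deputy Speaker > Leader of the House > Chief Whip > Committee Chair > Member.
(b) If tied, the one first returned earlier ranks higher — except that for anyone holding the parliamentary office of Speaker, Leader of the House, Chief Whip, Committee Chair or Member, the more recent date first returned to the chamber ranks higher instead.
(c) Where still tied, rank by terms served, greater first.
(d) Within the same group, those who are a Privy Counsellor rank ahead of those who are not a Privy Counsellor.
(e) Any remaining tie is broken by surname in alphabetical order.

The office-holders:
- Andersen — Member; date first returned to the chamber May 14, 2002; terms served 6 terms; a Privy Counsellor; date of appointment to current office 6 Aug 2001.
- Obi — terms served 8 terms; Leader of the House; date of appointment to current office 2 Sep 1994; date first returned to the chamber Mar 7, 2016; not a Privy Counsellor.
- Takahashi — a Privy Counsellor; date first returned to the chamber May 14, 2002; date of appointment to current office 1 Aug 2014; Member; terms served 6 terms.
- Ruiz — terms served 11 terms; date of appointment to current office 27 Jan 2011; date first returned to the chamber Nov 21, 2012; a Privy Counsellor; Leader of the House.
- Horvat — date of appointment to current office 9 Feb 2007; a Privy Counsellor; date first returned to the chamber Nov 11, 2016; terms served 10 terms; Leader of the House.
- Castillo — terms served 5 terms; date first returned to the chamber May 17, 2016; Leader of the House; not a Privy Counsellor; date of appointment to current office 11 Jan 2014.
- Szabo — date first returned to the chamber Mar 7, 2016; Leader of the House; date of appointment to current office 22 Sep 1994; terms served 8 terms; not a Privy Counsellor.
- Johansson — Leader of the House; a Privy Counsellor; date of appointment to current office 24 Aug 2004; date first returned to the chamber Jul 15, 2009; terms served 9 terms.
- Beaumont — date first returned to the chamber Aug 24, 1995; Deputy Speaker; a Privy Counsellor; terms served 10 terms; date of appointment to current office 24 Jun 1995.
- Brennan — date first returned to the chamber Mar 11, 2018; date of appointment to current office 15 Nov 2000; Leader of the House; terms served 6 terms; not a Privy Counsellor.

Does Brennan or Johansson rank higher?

By parliamentary office: Beaumont (Deputy Speaker); then Brennan, Horvat, Castillo, Obi, Szabo, Ruiz and Johansson (Leader of the House); then Andersen and Takahashi (Member).
Among Brennan, Horvat, Castillo, Obi, Szabo, Ruiz and Johansson, by date first returned to the chamber (later first) (reversed rule for this group): Brennan (Mar 11, 2018) before Horvat (Nov 11, 2016) before Castillo (May 17, 2016) before Obi and Szabo (Mar 7, 2016) before Ruiz (Nov 21, 2012) before Johansson (Jul 15, 2009).
Obi and Szabo both have terms served 8 terms, so the next rule applies.
Obi and Szabo are each not a Privy Counsellor, so the next rule applies.
Among Obi and Szabo, alphabetically by surname: Obi before Szabo.
Andersen and Takahashi both have date first returned to the chamber May 14, 2002, so the next rule applies.
Andersen and Takahashi both have terms served 6 terms, so the next rule applies.
Andersen and Takahashi are each a Privy Counsellor, so the next rule applies.
Among Andersen and Takahashi, alphabetically by surname: Andersen before Takahashi.
So Brennan takes precedence.

Brennan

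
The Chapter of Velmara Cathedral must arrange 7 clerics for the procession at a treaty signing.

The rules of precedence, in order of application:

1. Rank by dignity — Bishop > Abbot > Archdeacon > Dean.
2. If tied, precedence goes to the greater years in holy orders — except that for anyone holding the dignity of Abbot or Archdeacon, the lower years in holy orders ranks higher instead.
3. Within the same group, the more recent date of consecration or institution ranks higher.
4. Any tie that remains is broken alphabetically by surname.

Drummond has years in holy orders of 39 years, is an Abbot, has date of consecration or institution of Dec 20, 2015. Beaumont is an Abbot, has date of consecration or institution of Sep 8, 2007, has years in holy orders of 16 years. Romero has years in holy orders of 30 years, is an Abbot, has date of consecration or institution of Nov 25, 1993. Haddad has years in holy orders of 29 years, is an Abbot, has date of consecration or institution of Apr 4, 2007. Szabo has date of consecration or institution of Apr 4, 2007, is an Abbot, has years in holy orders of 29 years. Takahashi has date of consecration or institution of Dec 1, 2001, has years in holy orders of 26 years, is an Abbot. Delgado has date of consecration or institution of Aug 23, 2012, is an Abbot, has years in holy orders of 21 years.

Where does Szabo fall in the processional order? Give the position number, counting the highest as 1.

5

By dignity: Beaumont, Delgado, Takahashi, Haddad, Szabo, Romero and Drummond (Abbot).
Among Beaumont, Delgado, Takahashi, Haddad, Szabo, Romero and Drummond, by years in holy orders (lower first) (reversed rule for this group): Beaumont (16 years) before Delgado (21 years) before Takahashi (26 years) before Haddad and Szabo (29 years) before Romero (30 years) before Drummond (39 years).
Haddad and Szabo both have date of consecration or institution Apr 4, 2007, so the next rule applies.
Among Haddad and Szabo, alphabetically by surname: Haddad before Szabo.
Order: Beaumont, Delgado, Takahashi, Haddad, Szabo, Romero, Drummond. So position 5.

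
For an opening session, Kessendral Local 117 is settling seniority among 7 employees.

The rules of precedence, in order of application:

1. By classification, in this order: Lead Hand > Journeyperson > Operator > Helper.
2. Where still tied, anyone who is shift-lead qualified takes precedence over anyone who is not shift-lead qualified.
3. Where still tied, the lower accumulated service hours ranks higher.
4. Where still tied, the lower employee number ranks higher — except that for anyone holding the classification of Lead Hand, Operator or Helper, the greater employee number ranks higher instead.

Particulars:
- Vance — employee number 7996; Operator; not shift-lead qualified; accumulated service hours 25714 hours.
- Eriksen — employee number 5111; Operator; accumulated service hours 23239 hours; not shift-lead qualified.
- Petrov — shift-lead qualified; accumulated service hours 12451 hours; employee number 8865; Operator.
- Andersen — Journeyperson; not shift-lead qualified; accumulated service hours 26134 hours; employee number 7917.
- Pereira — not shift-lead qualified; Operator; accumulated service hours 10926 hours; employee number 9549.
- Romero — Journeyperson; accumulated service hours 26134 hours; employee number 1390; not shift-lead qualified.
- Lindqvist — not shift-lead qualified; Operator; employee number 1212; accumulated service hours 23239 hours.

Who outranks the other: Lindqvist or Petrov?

Petrov

By classification: Romero and Andersen (Journeyperson); then Petrov, Pereira, Eriksen, Lindqvist and Vance (Operator).
Romero and Andersen are each not shift-lead qualified, so the next rule applies.
Romero and Andersen both have accumulated service hours 26134 hours, so the next rule applies.
Among Romero and Andersen, by employee number (lower first): Romero (1390) before Andersen (7917).
Among Petrov, Pereira, Eriksen, Lindqvist and Vance, shift-lead qualified before not shift-lead qualified: Petrov (shift-lead qualified) before Pereira, Eriksen, Lindqvist and Vance (not shift-lead qualified).
Among Pereira, Eriksen, Lindqvist and Vance, by accumulated service hours (lower first): Pereira (10926 hours) before Eriksen and Lindqvist (23239 hours) before Vance (25714 hours).
Among Eriksen and Lindqvist, by employee number (higher first) (reversed rule for this group): Eriksen (5111) before Lindqvist (1212).
So Petrov takes precedence.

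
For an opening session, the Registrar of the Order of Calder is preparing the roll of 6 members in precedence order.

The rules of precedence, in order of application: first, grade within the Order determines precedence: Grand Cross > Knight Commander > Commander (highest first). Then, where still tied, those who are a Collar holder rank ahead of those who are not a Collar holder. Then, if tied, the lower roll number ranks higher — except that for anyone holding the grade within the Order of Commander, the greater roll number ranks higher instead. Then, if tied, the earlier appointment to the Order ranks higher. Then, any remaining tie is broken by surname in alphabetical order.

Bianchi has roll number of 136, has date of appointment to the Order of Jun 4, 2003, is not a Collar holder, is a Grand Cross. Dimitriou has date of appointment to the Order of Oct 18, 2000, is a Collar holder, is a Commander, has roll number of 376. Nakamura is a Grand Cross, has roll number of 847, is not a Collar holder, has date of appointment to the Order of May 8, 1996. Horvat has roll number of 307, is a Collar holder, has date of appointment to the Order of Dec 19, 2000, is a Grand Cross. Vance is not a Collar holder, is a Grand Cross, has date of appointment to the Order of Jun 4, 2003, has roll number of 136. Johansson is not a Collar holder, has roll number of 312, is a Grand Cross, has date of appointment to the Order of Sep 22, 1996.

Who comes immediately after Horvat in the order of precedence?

By grade within the Order: Horvat, Bianchi, Vance, Johansson and Nakamura (Grand Cross); then Dimitriou (Commander).
Among Horvat, Bianchi, Vance, Johansson and Nakamura, a Collar holder before not a Collar holder: Horvat (a Collar holder) before Bianchi, Vance, Johansson and Nakamura (not a Collar holder).
Among Bianchi, Vance, Johansson and Nakamura, by roll number (lower first): Bianchi and Vance (136) before Johansson (312) before Nakamura (847).
Bianchi and Vance both have date of appointment to the Order Jun 4, 2003, so the next rule applies.
Among Bianchi and Vance, alphabetically by surname: Bianchi before Vance.
Order: Horvat, Bianchi, Vance, Johansson, Nakamura, Dimitriou.

Bianchi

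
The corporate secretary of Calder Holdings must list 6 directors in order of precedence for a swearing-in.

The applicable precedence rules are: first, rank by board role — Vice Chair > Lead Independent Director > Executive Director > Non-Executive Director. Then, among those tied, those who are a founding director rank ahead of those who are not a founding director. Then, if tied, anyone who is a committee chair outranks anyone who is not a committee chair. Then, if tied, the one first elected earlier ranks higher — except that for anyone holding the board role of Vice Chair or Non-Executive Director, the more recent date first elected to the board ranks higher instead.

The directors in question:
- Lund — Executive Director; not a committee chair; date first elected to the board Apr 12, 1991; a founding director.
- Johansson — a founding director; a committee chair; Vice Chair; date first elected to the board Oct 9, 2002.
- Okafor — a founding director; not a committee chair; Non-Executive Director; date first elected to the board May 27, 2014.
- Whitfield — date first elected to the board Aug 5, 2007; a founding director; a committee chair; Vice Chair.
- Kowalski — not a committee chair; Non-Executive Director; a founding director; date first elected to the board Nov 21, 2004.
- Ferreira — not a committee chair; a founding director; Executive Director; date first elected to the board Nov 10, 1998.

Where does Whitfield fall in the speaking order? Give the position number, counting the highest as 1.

By board role: Whitfield and Johansson (Vice Chair); then Lund and Ferreira (Executive Director); then Okafor and Kowalski (Non-Executive Director).
Whitfield and Johansson are each a founding director, so the next rule applies.
Whitfield and Johansson are each a committee chair, so the next rule applies.
Among Whitfield and Johansson, by date first elected to the board (later first) (reversed rule for this group): Whitfield (Aug 5, 2007) before Johansson (Oct 9, 2002).
Lund and Ferreira are each a founding director, so the next rule applies.
Lund and Ferreira are each not a committee chair, so the next rule applies.
Among Lund and Ferreira, by date first elected to the board (earlier first): Lund (Apr 12, 1991) before Ferreira (Nov 10, 1998).
Okafor and Kowalski are each a founding director, so the next rule applies.
Okafor and Kowalski are each not a committee chair, so the next rule applies.
Among Okafor and Kowalski, by date first elected to the board (later first) (reversed rule for this group): Okafor (May 27, 2014) before Kowalski (Nov 21, 2004).
Order: Whitfield, Johansson, Lund, Ferreira, Okafor, Kowalski. So position 1.

1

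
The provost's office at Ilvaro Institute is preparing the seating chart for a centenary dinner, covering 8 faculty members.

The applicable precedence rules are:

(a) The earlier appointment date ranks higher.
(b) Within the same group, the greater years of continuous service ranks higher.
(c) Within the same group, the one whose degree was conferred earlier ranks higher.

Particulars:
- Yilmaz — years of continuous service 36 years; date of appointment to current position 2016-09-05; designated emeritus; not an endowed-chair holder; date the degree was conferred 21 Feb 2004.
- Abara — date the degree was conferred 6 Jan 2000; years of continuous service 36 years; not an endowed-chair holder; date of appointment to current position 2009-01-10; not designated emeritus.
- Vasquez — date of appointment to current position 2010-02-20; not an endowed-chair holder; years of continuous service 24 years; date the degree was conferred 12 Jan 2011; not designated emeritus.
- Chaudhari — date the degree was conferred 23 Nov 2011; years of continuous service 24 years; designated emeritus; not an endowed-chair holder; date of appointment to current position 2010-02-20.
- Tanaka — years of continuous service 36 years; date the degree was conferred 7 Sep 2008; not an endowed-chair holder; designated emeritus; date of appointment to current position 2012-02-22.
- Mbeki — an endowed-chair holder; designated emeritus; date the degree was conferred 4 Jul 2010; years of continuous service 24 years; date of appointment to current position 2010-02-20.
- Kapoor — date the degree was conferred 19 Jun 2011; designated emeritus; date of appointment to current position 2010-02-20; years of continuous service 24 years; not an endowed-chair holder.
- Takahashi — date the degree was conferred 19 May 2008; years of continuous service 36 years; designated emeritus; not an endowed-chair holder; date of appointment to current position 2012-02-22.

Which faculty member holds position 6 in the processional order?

Takahashi

By date of appointment to current position (earlier first): Abara (2009-01-10); then Mbeki, Vasquez, Kapoor and Chaudhari (each 2010-02-20); then Takahashi and Tanaka (both 2012-02-22); then Yilmaz (2016-09-05).
Mbeki, Vasquez, Kapoor and Chaudhari all have years of continuous service 24 years, so the next rule applies.
Among Mbeki, Vasquez, Kapoor and Chaudhari, by date the degree was conferred (earlier first): Mbeki (4 Jul 2010) before Vasquez (12 Jan 2011) before Kapoor (19 Jun 2011) before Chaudhari (23 Nov 2011).
Takahashi and Tanaka both have years of continuous service 36 years, so the next rule applies.
Among Takahashi and Tanaka, by date the degree was conferred (earlier first): Takahashi (19 May 2008) before Tanaka (7 Sep 2008).
Order: Abara, Mbeki, Vasquez, Kapoor, Chaudhari, Takahashi, Tanaka, Yilmaz.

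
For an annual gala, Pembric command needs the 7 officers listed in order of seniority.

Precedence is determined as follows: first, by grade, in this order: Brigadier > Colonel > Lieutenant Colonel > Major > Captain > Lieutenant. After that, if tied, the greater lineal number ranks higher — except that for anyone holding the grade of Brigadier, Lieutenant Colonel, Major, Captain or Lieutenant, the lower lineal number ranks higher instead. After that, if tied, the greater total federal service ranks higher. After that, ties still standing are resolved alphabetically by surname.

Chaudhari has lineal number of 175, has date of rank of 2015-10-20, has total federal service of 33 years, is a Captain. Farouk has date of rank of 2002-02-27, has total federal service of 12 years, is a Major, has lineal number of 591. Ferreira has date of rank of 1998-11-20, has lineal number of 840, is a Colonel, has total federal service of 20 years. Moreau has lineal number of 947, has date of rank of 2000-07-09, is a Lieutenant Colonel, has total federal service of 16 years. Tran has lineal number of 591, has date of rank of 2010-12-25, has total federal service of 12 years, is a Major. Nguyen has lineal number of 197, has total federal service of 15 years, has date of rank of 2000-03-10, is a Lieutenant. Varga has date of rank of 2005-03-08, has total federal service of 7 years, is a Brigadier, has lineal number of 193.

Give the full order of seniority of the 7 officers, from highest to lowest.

Varga, Ferreira, Moreau, Farouk, Tran, Chaudhari, Nguyen

By grade: Varga (Brigadier); then Ferreira (Colonel); then Moreau (Lieutenant Colonel); then Farouk and Tran (Major); then Chaudhari (Captain); then Nguyen (Lieutenant).
Farouk and Tran both have lineal number 591, so the next rule applies.
Farouk and Tran both have total federal service 12 years, so the next rule applies.
Among Farouk and Tran, alphabetically by surname: Farouk before Tran.
Full order: Varga, Ferreira, Moreau, Farouk, Tran, Chaudhari, Nguyen.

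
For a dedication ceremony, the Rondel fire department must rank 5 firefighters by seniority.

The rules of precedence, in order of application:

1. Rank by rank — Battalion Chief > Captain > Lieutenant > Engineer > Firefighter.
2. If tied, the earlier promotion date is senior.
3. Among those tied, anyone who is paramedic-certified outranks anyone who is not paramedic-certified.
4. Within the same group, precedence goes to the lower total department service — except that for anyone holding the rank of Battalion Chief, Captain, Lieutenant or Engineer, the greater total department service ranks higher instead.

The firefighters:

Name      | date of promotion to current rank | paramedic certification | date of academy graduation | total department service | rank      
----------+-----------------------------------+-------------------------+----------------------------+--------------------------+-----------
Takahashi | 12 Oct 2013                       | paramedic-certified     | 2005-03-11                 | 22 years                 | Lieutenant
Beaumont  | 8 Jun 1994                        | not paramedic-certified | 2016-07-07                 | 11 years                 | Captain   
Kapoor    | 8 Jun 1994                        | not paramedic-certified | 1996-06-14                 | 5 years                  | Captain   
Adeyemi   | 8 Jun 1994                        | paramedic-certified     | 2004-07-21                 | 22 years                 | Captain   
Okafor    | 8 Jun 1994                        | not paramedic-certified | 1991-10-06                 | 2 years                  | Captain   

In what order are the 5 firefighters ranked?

By rank: Adeyemi, Beaumont, Kapoor and Okafor (Captain); then Takahashi (Lieutenant).
Adeyemi, Beaumont, Kapoor and Okafor all have date of promotion to current rank 8 Jun 1994, so the next rule applies.
Among Adeyemi, Beaumont, Kapoor and Okafor, paramedic-certified before not paramedic-certified: Adeyemi (paramedic-certified) before Beaumont, Kapoor and Okafor (not paramedic-certified).
Among Beaumont, Kapoor and Okafor, by total department service (higher first) (reversed rule for this group): Beaumont (11 years) before Kapoor (5 years) before Okafor (2 years).
Full order: Adeyemi, Beaumont, Kapoor, Okafor, Takahashi.

Adeyemi, Beaumont, Kapoor, Okafor, Takahashi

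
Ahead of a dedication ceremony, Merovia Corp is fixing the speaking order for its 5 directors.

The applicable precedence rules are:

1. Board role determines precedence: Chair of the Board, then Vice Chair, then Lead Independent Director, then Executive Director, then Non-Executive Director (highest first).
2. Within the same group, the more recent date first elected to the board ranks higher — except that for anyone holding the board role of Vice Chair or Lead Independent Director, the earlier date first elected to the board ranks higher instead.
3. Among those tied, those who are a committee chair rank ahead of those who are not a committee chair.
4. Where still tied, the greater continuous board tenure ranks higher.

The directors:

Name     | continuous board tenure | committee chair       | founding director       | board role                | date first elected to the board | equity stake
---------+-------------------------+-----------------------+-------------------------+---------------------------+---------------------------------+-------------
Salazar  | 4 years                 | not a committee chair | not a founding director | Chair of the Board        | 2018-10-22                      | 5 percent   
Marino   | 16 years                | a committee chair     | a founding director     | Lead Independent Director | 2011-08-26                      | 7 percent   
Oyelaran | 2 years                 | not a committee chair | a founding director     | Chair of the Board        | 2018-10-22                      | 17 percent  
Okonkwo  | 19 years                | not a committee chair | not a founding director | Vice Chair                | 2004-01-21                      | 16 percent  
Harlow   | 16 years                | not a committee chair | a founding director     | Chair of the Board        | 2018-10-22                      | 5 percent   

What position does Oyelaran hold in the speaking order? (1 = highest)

By board role: Harlow, Salazar and Oyelaran (Chair of the Board); then Okonkwo (Vice Chair); then Marino (Lead Independent Director).
Harlow, Salazar and Oyelaran all have date first elected to the board 2018-10-22, so the next rule applies.
Harlow, Salazar and Oyelaran are each not a committee chair, so the next rule applies.
Among Harlow, Salazar and Oyelaran, by continuous board tenure (higher first): Harlow (16 years) before Salazar (4 years) before Oyelaran (2 years).
Order: Harlow, Salazar, Oyelaran, Okonkwo, Marino. So position 3.

3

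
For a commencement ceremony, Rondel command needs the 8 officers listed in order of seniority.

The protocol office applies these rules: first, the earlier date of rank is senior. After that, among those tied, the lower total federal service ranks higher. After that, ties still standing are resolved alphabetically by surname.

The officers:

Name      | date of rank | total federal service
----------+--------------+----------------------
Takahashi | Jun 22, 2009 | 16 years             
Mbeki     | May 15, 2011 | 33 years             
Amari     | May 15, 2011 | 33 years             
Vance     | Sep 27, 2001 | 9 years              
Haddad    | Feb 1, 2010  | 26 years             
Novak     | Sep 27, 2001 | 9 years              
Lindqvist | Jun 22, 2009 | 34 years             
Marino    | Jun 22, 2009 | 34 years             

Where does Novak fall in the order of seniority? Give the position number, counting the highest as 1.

By date of rank (earlier first): Novak and Vance (both Sep 27, 2001); then Takahashi, Lindqvist and Marino (each Jun 22, 2009); then Haddad (Feb 1, 2010); then Amari and Mbeki (both May 15, 2011).
Novak and Vance both have total federal service 9 years, so the next rule applies.
Among Novak and Vance, alphabetically by surname: Novak before Vance.
Among Takahashi, Lindqvist and Marino, by total federal service (lower first): Takahashi (16 years) before Lindqvist and Marino (34 years).
Among Lindqvist and Marino, alphabetically by surname: Lindqvist before Marino.
Amari and Mbeki both have total federal service 33 years, so the next rule applies.
Among Amari and Mbeki, alphabetically by surname: Amari before Mbeki.
Order: Novak, Vance, Takahashi, Lindqvist, Marino, Haddad, Amari, Mbeki. So position 1.

1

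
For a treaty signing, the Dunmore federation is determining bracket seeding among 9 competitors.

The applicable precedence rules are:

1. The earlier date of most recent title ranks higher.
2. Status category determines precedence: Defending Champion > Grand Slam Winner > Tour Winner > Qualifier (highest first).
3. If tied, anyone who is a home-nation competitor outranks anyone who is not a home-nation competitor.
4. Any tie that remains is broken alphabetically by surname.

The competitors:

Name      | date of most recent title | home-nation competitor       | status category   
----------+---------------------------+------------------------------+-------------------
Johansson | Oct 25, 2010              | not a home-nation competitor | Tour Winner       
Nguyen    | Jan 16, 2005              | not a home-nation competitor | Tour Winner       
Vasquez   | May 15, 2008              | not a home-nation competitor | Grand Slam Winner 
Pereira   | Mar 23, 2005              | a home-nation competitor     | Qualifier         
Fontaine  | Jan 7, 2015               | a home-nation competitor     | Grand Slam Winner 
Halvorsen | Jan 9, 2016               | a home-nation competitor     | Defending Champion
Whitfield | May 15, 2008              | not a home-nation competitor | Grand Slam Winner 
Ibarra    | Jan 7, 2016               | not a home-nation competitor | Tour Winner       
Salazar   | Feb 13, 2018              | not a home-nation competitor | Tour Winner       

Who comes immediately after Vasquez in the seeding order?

Whitfield

By date of most recent title (earlier first): Nguyen (Jan 16, 2005); then Pereira (Mar 23, 2005); then Vasquez and Whitfield (both May 15, 2008); then Johansson (Oct 25, 2010); then Fontaine (Jan 7, 2015); then Ibarra (Jan 7, 2016); then Halvorsen (Jan 9, 2016); then Salazar (Feb 13, 2018).
Vasquez and Whitfield are each Grand Slam Winner, so the next rule applies.
Vasquez and Whitfield are each not a home-nation competitor, so the next rule applies.
Among Vasquez and Whitfield, alphabetically by surname: Vasquez before Whitfield.
Order: Nguyen, Pereira, Vasquez, Whitfield, Johansson, Fontaine, Ibarra, Halvorsen, Salazar.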